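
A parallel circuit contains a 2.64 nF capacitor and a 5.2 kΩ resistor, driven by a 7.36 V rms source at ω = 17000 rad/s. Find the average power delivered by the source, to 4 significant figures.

X_C = 1/(ωC) = 22280 Ω
Parallel: admittances add. Y = 1/R + jωC
Y = (0.0001923 + j4.488e-05) S
|Y| = 0.0001975 S → |Z| = 1/|Y| = 5064 Ω, ∠Z = −∠Y = -13.14°
I = V/|Z| = 1.453 mA
P = VI cos φ = 7.36 × 0.001453 × cos(-13.14°) = 10.42 mW

10.42 mW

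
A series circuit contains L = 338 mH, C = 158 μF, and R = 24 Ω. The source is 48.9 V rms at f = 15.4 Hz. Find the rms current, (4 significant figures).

1.205 A

ω = 2πf = 96.76 rad/s
X_L = ωL = 32.71 Ω
X_C = 1/(ωC) = 65.41 Ω
Net reactance X = X_L − X_C = -32.70 Ω
Z = 24.00 − j32.70 Ω
|Z| = √(24.00² + 32.70²) = 40.57 Ω
I = V/|Z| = 48.9/40.57 = 1.205 A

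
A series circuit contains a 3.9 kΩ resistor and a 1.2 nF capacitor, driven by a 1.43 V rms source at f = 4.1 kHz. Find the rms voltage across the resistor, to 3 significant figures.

0.171 V

ω = 2πf = 25760 rad/s
X_C = 1/(ωC) = 32300 Ω
Z = 3900 − j32300 Ω
|Z| = √(3900² + 32300²) = 32600 Ω
I = V/|Z| = 43.9 μA
V_R = I·|Z_R| = 4.39e-05 × 3900 = 0.171 V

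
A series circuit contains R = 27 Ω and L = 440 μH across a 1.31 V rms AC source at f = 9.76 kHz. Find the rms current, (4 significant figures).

ω = 2πf = 61320 rad/s
X_L = ωL = 26.98 Ω
Z = 27.00 + j26.98 Ω
|Z| = √(27.00² + 26.98²) = 38.17 Ω
I = V/|Z| = 1.31/38.17 = 34.32 mA

34.32 mA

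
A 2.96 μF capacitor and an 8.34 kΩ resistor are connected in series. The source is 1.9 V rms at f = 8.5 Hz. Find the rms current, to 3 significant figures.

182 μA

ω = 2πf = 53.41 rad/s
X_C = 1/(ωC) = 6330 Ω
Z = 8340 − j6330 Ω
|Z| = √(8340² + 6330²) = 10500 Ω
I = V/|Z| = 1.9/10500 = 182 μA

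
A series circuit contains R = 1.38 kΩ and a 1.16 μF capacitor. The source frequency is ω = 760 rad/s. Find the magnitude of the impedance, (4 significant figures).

X_C = 1/(ωC) = 1134 Ω
Z = 1380 − j1134 Ω
|Z| = √(1380² + 1134²) = 1786 Ω

1786 Ω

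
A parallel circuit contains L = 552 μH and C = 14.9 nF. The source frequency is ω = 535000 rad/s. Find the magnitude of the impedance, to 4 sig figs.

X_L = ωL = 295.3 Ω
X_C = 1/(ωC) = 125.4 Ω
Parallel: admittances add. Y = 1/(jωL) + jωC
Y = (0 + j0.004585) S
|Y| = 0.004585 S → |Z| = 1/|Y| = 218.1 Ω, ∠Z = −∠Y = -90.00°

218.1 Ω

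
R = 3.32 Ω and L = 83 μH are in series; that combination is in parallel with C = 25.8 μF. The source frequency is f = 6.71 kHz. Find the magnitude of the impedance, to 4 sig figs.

ω = 2πf = 42160 rad/s
X_L = ωL = 3.499 Ω
X_C = 1/(ωC) = 0.9193 Ω
Branch 1 (R+jX_L): Z₁ = 3.320 + j3.499 Ω, |Z₁| = 4.824 Ω
Branch 2 (−jX_C): Z₂ = −j0.9193 Ω
Parallel: Z = Z₁Z₂/(Z₁+Z₂), |Z| = 1.055 Ω, ∠Z = -81.34°

1.055 Ω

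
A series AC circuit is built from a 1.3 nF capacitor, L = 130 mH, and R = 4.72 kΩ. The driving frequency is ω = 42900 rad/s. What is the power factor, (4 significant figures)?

X_L = ωL = 5577 Ω
X_C = 1/(ωC) = 17930 Ω
Net reactance X = X_L − X_C = -12350 Ω
Z = 4720 − j12350 Ω
|Z| = √(4720² + 12350²) = 13220 Ω
∠Z = arctan(-12350/4720) = -69.09°
cos φ = cos(-69.09°) = 0.3569

0.3569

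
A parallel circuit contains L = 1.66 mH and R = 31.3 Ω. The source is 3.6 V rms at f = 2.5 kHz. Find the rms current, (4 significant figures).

179.7 mA

ω = 2πf = 15710 rad/s
X_L = ωL = 26.08 Ω
Parallel: admittances add. Y = 1/R + 1/(jωL)
Y = (0.03195 − j0.03835) S
|Y| = 0.04991 S → |Z| = 1/|Y| = 20.03 Ω, ∠Z = −∠Y = 50.20°
I = V/|Z| = 3.6/20.03 = 179.7 mA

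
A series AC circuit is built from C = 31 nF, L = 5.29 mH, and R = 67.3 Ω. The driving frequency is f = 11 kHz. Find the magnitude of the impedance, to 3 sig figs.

ω = 2πf = 69120 rad/s
X_L = ωL = 366 Ω
X_C = 1/(ωC) = 467 Ω
Net reactance X = X_L − X_C = -101 Ω
Z = 67.3 − j101 Ω
|Z| = √(67.3² + 101²) = 121 Ω

121 Ω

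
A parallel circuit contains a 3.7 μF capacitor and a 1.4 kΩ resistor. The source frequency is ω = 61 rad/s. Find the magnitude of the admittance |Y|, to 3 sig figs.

X_C = 1/(ωC) = 4430 Ω
Parallel: admittances add. Y = 1/R + jωC
Y = (0.000714 + j0.000226) S
|Y| = 0.000749 S → |Z| = 1/|Y| = 1330 Ω, ∠Z = −∠Y = -17.5°

749 μS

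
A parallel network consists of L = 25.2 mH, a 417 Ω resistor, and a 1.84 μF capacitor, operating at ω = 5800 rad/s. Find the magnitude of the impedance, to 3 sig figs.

X_L = ωL = 146 Ω
X_C = 1/(ωC) = 93.7 Ω
Parallel: admittances add. Y = 1/R + 1/(jωL) + jωC
Y = (0.00240 + j0.00383) S
|Y| = 0.00452 S → |Z| = 1/|Y| = 221 Ω, ∠Z = −∠Y = -57.9°

221 Ω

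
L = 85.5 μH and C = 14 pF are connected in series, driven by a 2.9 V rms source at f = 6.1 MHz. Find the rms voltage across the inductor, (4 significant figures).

6.724 V

ω = 2πf = 3.833e+07 rad/s
X_L = ωL = 3277 Ω
X_C = 1/(ωC) = 1864 Ω
Net reactance X = X_L − X_C = 1413 Ω
Z = j1413 Ω
|Z| = √(0² + 1413²) = 1413 Ω
I = V/|Z| = 2.052 mA
V_L = I·|Z_L| = 0.002052 × 3277 = 6.724 V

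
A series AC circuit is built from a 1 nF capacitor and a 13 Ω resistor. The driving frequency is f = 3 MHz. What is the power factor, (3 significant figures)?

ω = 2πf = 1.885e+07 rad/s
X_C = 1/(ωC) = 53.1 Ω
Z = 13.0 − j53.1 Ω
|Z| = √(13.0² + 53.1²) = 54.6 Ω
∠Z = arctan(-53.1/13.0) = -76.2°
cos φ = cos(-76.2°) = 0.238

0.238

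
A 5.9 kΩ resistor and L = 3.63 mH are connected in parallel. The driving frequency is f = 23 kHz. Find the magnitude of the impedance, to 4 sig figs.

ω = 2πf = 144500 rad/s
X_L = ωL = 524.6 Ω
Parallel: admittances add. Y = 1/R + 1/(jωL)
Y = (0.0001695 − j0.001906) S
|Y| = 0.001914 S → |Z| = 1/|Y| = 522.5 Ω, ∠Z = −∠Y = 84.92°

522.5 Ω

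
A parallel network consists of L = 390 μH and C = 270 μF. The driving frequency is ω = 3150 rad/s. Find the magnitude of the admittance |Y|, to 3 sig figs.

36.5 mS

X_L = ωL = 1.23 Ω
X_C = 1/(ωC) = 1.18 Ω
Parallel: admittances add. Y = 1/(jωL) + jωC
Y = (0 + j0.0365) S
|Y| = 0.0365 S → |Z| = 1/|Y| = 27.4 Ω, ∠Z = −∠Y = -90.0°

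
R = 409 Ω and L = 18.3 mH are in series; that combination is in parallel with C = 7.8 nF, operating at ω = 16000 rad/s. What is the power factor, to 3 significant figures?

0.843

X_L = ωL = 293 Ω
X_C = 1/(ωC) = 8010 Ω
Branch 1 (R+jX_L): Z₁ = 409 + j293 Ω, |Z₁| = 503 Ω
Branch 2 (−jX_C): Z₂ = −j8010 Ω
Parallel: Z = Z₁Z₂/(Z₁+Z₂), |Z| = 521 Ω, ∠Z = 32.6°
cos φ = cos(32.6°) = 0.843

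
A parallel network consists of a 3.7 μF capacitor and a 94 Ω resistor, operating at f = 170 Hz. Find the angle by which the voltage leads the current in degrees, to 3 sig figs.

-20.4°

ω = 2πf = 1068 rad/s
X_C = 1/(ωC) = 253 Ω
Parallel: admittances add. Y = 1/R + jωC
Y = (0.0106 + j0.00395) S
|Y| = 0.0113 S → |Z| = 1/|Y| = 88.1 Ω, ∠Z = −∠Y = -20.4°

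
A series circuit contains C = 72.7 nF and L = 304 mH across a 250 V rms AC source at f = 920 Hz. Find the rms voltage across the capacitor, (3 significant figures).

ω = 2πf = 5781 rad/s
X_L = ωL = 1760 Ω
X_C = 1/(ωC) = 2380 Ω
Net reactance X = X_L − X_C = -622 Ω
Z = − j622 Ω
|Z| = √(0² + 622²) = 622 Ω
I = V/|Z| = 402 mA
V_C = I·|Z_C| = 0.402 × 2380 = 956 V

956 V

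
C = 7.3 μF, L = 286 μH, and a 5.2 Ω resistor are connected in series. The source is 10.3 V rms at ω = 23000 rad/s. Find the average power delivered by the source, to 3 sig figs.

20.1 W

X_L = ωL = 6.58 Ω
X_C = 1/(ωC) = 5.96 Ω
Net reactance X = X_L − X_C = 0.622 Ω
Z = 5.20 + j0.622 Ω
|Z| = √(5.20² + 0.622²) = 5.24 Ω
∠Z = arctan(0.622/5.20) = 6.82°
I = V/|Z| = 1.97 A
P = VI cos φ = 10.3 × 1.97 × cos(6.82°) = 20.1 W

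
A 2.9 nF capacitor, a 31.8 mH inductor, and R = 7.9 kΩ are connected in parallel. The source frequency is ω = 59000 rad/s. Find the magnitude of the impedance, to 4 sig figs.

2608 Ω

X_L = ωL = 1876 Ω
X_C = 1/(ωC) = 5845 Ω
Parallel: admittances add. Y = 1/R + 1/(jωL) + jωC
Y = (0.0001266 − j0.0003619) S
|Y| = 0.0003834 S → |Z| = 1/|Y| = 2608 Ω, ∠Z = −∠Y = 70.72°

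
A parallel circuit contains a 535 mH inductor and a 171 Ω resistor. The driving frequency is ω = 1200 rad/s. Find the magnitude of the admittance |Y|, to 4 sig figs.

6.052 mS

X_L = ωL = 642.0 Ω
Parallel: admittances add. Y = 1/R + 1/(jωL)
Y = (0.005848 − j0.001558) S
|Y| = 0.006052 S → |Z| = 1/|Y| = 165.2 Ω, ∠Z = −∠Y = 14.91°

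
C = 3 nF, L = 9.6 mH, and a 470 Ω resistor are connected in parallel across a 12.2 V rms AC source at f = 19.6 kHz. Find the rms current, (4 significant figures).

26.60 mA

ω = 2πf = 123200 rad/s
X_L = ωL = 1182 Ω
X_C = 1/(ωC) = 2707 Ω
Parallel: admittances add. Y = 1/R + 1/(jωL) + jωC
Y = (0.002128 − j0.0004764) S
|Y| = 0.002180 S → |Z| = 1/|Y| = 458.6 Ω, ∠Z = −∠Y = 12.62°
I = V/|Z| = 12.2/458.6 = 26.60 mA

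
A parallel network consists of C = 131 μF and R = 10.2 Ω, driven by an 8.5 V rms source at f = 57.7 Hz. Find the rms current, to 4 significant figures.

ω = 2πf = 362.5 rad/s
X_C = 1/(ωC) = 21.06 Ω
Parallel: admittances add. Y = 1/R + jωC
Y = (0.09804 + j0.04749) S
|Y| = 0.1089 S → |Z| = 1/|Y| = 9.180 Ω, ∠Z = −∠Y = -25.85°
I = V/|Z| = 8.5/9.180 = 926.0 mA

926.0 mA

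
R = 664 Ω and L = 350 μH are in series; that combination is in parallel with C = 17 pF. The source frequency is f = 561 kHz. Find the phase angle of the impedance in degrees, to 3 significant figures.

ω = 2πf = 3.525e+06 rad/s
X_L = ωL = 1230 Ω
X_C = 1/(ωC) = 16700 Ω
Branch 1 (R+jX_L): Z₁ = 664 + j1230 Ω, |Z₁| = 1400 Ω
Branch 2 (−jX_C): Z₂ = −j16700 Ω
Parallel: Z = Z₁Z₂/(Z₁+Z₂), |Z| = 1510 Ω, ∠Z = 59.2°

59.2°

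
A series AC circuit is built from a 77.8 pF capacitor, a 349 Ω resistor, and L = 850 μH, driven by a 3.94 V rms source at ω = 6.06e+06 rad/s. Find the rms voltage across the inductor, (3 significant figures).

X_L = ωL = 5150 Ω
X_C = 1/(ωC) = 2120 Ω
Net reactance X = X_L − X_C = 3030 Ω
Z = 349 + j3030 Ω
|Z| = √(349² + 3030²) = 3050 Ω
I = V/|Z| = 1.29 mA
V_L = I·|Z_L| = 0.00129 × 5150 = 6.65 V

6.65 V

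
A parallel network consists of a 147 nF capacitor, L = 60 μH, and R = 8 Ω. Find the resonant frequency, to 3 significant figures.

53.6 kHz

ω₀ = 1/√(LC) = 1/√(6e-05 × 1.47e-07) = 336700 rad/s
f₀ = ω₀/(2π) = 53.6 kHz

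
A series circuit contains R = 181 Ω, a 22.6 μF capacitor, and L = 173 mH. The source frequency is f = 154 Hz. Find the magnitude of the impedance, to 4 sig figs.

218.1 Ω

ω = 2πf = 967.6 rad/s
X_L = ωL = 167.4 Ω
X_C = 1/(ωC) = 45.73 Ω
Net reactance X = X_L − X_C = 121.7 Ω
Z = 181.0 + j121.7 Ω
|Z| = √(181.0² + 121.7²) = 218.1 Ω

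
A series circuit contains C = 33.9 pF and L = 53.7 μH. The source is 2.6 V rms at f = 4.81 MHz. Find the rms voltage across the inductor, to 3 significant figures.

ω = 2πf = 3.022e+07 rad/s
X_L = ωL = 1620 Ω
X_C = 1/(ωC) = 976 Ω
Net reactance X = X_L − X_C = 647 Ω
Z = j647 Ω
|Z| = √(0² + 647²) = 647 Ω
I = V/|Z| = 4.02 mA
V_L = I·|Z_L| = 0.00402 × 1620 = 6.52 V

6.52 V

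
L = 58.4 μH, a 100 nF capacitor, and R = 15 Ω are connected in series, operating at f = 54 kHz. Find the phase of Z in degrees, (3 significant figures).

-32.8°

ω = 2πf = 339300 rad/s
X_L = ωL = 19.8 Ω
X_C = 1/(ωC) = 29.5 Ω
Net reactance X = X_L − X_C = -9.66 Ω
Z = 15.0 − j9.66 Ω
|Z| = √(15.0² + 9.66²) = 17.8 Ω
∠Z = arctan(-9.66/15.0) = -32.8°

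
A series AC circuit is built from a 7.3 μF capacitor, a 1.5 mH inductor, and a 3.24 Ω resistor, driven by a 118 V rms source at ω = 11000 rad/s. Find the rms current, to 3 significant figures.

X_L = ωL = 16.5 Ω
X_C = 1/(ωC) = 12.5 Ω
Net reactance X = X_L − X_C = 4.05 Ω
Z = 3.24 + j4.05 Ω
|Z| = √(3.24² + 4.05²) = 5.18 Ω
I = V/|Z| = 118/5.18 = 22.8 A

22.8 A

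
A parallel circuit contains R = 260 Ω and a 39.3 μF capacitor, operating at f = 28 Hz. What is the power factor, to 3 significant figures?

0.486

ω = 2πf = 175.9 rad/s
X_C = 1/(ωC) = 145 Ω
Parallel: admittances add. Y = 1/R + jωC
Y = (0.00385 + j0.00691) S
|Y| = 0.00791 S → |Z| = 1/|Y| = 126 Ω, ∠Z = −∠Y = -60.9°
cos φ = cos(-60.9°) = 0.486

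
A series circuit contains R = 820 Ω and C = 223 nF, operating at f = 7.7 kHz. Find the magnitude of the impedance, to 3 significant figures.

ω = 2πf = 48380 rad/s
X_C = 1/(ωC) = 92.7 Ω
Z = 820 − j92.7 Ω
|Z| = √(820² + 92.7²) = 825 Ω

825 Ω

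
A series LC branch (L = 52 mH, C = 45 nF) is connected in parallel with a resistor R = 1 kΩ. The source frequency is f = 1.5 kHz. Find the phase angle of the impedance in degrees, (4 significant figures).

ω = 2πf = 9425 rad/s
X_L = ωL = 490.1 Ω
X_C = 1/(ωC) = 2358 Ω
Branch 1: Z₁ = R = 1000 Ω
Branch 2 (series LC): Z₂ = j(X_L − X_C) = −j1868 Ω
Parallel: Z = Z₁Z₂/(Z₁+Z₂), |Z| = 881.6 Ω, ∠Z = -28.16°

-28.16°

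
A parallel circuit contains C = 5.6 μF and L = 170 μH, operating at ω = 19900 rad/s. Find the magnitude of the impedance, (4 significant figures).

5.430 Ω

X_L = ωL = 3.383 Ω
X_C = 1/(ωC) = 8.973 Ω
Parallel: admittances add. Y = 1/(jωL) + jωC
Y = (0 − j0.1842) S
|Y| = 0.1842 S → |Z| = 1/|Y| = 5.430 Ω, ∠Z = −∠Y = 90.00°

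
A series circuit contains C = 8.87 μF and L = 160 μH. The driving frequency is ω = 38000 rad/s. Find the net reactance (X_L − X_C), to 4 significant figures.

X_L = ωL = 6.080 Ω
X_C = 1/(ωC) = 2.967 Ω
X = 6.080 − 2.967 = 3.113 Ω

3.113 Ω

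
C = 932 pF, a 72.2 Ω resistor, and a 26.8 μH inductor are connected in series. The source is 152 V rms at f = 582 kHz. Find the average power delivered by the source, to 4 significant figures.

ω = 2πf = 3.657e+06 rad/s
X_L = ωL = 98.00 Ω
X_C = 1/(ωC) = 293.4 Ω
Net reactance X = X_L − X_C = -195.4 Ω
Z = 72.20 − j195.4 Ω
|Z| = √(72.20² + 195.4²) = 208.3 Ω
∠Z = arctan(-195.4/72.20) = -69.72°
I = V/|Z| = 729.6 mA
P = VI cos φ = 152 × 0.7296 × cos(-69.72°) = 38.44 W

38.44 W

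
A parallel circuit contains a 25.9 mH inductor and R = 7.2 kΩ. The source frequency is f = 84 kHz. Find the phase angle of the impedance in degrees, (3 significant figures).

27.8°

ω = 2πf = 527800 rad/s
X_L = ωL = 13700 Ω
Parallel: admittances add. Y = 1/R + 1/(jωL)
Y = (0.000139 − j7.32e-05) S
|Y| = 0.000157 S → |Z| = 1/|Y| = 6370 Ω, ∠Z = −∠Y = 27.8°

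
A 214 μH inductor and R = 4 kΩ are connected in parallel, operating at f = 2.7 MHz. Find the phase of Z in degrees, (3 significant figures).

ω = 2πf = 1.696e+07 rad/s
X_L = ωL = 3630 Ω
Parallel: admittances add. Y = 1/R + 1/(jωL)
Y = (0.000250 − j0.000275) S
|Y| = 0.000372 S → |Z| = 1/|Y| = 2690 Ω, ∠Z = −∠Y = 47.8°

47.8°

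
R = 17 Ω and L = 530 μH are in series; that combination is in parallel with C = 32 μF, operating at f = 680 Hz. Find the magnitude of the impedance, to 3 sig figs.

ω = 2πf = 4273 rad/s
X_L = ωL = 2.26 Ω
X_C = 1/(ωC) = 7.31 Ω
Branch 1 (R+jX_L): Z₁ = 17.0 + j2.26 Ω, |Z₁| = 17.2 Ω
Branch 2 (−jX_C): Z₂ = −j7.31 Ω
Parallel: Z = Z₁Z₂/(Z₁+Z₂), |Z| = 7.07 Ω, ∠Z = -65.9°

7.07 Ω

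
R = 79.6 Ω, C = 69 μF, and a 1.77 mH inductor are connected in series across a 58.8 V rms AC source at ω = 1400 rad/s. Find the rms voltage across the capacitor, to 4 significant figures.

7.610 V

X_L = ωL = 2.478 Ω
X_C = 1/(ωC) = 10.35 Ω
Net reactance X = X_L − X_C = -7.874 Ω
Z = 79.60 − j7.874 Ω
|Z| = √(79.60² + 7.874²) = 79.99 Ω
I = V/|Z| = 735.1 mA
V_C = I·|Z_C| = 0.7351 × 10.35 = 7.610 V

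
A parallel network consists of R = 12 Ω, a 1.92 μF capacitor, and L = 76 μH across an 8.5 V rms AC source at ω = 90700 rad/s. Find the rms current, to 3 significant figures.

750 mA

X_L = ωL = 6.89 Ω
X_C = 1/(ωC) = 5.74 Ω
Parallel: admittances add. Y = 1/R + 1/(jωL) + jωC
Y = (0.0833 + j0.0291) S
|Y| = 0.0883 S → |Z| = 1/|Y| = 11.3 Ω, ∠Z = −∠Y = -19.2°
I = V/|Z| = 8.5/11.3 = 750 mA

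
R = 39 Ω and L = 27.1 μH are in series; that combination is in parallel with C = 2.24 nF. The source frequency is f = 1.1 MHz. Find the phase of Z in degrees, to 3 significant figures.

-84.1°

ω = 2πf = 6.912e+06 rad/s
X_L = ωL = 187 Ω
X_C = 1/(ωC) = 64.6 Ω
Branch 1 (R+jX_L): Z₁ = 39.0 + j187 Ω, |Z₁| = 191 Ω
Branch 2 (−jX_C): Z₂ = −j64.6 Ω
Parallel: Z = Z₁Z₂/(Z₁+Z₂), |Z| = 96.0 Ω, ∠Z = -84.1°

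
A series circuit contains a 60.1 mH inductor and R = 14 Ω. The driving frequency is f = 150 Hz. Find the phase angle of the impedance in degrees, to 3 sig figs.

76.1°

ω = 2πf = 942.5 rad/s
X_L = ωL = 56.6 Ω
Z = 14.0 + j56.6 Ω
|Z| = √(14.0² + 56.6²) = 58.3 Ω
∠Z = arctan(56.6/14.0) = 76.1°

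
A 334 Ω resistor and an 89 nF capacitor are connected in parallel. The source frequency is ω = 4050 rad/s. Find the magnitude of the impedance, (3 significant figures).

332 Ω

X_C = 1/(ωC) = 2770 Ω
Parallel: admittances add. Y = 1/R + jωC
Y = (0.00299 + j0.000360) S
|Y| = 0.00302 S → |Z| = 1/|Y| = 332 Ω, ∠Z = −∠Y = -6.86°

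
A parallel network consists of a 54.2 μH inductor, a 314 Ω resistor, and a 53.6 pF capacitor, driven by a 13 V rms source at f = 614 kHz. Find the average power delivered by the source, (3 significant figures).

ω = 2πf = 3.858e+06 rad/s
X_L = ωL = 209 Ω
X_C = 1/(ωC) = 4840 Ω
Parallel: admittances add. Y = 1/R + 1/(jωL) + jωC
Y = (0.00318 − j0.00458) S
|Y| = 0.00557 S → |Z| = 1/|Y| = 179 Ω, ∠Z = −∠Y = 55.2°
I = V/|Z| = 72.5 mA
P = VI cos φ = 13 × 0.0725 × cos(55.2°) = 538 mW

538 mW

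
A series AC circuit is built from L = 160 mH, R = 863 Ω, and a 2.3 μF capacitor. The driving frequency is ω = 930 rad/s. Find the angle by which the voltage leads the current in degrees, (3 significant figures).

-20.3°

X_L = ωL = 149 Ω
X_C = 1/(ωC) = 468 Ω
Net reactance X = X_L − X_C = -319 Ω
Z = 863 − j319 Ω
|Z| = √(863² + 319²) = 920 Ω
∠Z = arctan(-319/863) = -20.3°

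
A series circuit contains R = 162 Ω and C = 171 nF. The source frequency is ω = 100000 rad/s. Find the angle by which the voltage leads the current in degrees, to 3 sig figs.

-19.8°

X_C = 1/(ωC) = 58.5 Ω
Z = 162 − j58.5 Ω
|Z| = √(162² + 58.5²) = 172 Ω
∠Z = arctan(-58.5/162) = -19.8°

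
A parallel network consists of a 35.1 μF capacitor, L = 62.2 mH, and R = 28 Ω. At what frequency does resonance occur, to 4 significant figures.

107.7 Hz

ω₀ = 1/√(LC) = 1/√(0.0622 × 3.51e-05) = 676.8 rad/s
f₀ = ω₀/(2π) = 107.7 Hz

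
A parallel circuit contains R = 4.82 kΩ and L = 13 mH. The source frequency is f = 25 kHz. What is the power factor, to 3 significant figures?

0.390

ω = 2πf = 157100 rad/s
X_L = ωL = 2040 Ω
Parallel: admittances add. Y = 1/R + 1/(jωL)
Y = (0.000207 − j0.000490) S
|Y| = 0.000532 S → |Z| = 1/|Y| = 1880 Ω, ∠Z = −∠Y = 67.0°
cos φ = cos(67.0°) = 0.390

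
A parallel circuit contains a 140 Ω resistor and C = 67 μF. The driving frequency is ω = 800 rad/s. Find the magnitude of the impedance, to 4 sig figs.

X_C = 1/(ωC) = 18.66 Ω
Parallel: admittances add. Y = 1/R + jωC
Y = (0.007143 + j0.05360) S
|Y| = 0.05407 S → |Z| = 1/|Y| = 18.49 Ω, ∠Z = −∠Y = -82.41°

18.49 Ω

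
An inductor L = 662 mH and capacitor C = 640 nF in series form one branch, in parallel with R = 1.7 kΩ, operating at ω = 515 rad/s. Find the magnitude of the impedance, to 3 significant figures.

X_L = ωL = 341 Ω
X_C = 1/(ωC) = 3030 Ω
Branch 1: Z₁ = R = 1700 Ω
Branch 2 (series LC): Z₂ = j(X_L − X_C) = −j2690 Ω
Parallel: Z = Z₁Z₂/(Z₁+Z₂), |Z| = 1440 Ω, ∠Z = -32.3°

1440 Ω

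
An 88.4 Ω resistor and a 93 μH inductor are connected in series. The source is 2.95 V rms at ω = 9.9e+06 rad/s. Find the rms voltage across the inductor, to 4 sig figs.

X_L = ωL = 920.7 Ω
Z = 88.40 + j920.7 Ω
|Z| = √(88.40² + 920.7²) = 924.9 Ω
I = V/|Z| = 3.189 mA
V_L = I·|Z_L| = 0.003189 × 920.7 = 2.936 V

2.936 V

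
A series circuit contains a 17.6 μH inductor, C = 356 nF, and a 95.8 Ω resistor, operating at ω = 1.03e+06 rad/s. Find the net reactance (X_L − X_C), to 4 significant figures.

15.40 Ω

X_L = ωL = 18.13 Ω
X_C = 1/(ωC) = 2.727 Ω
X = 18.13 − 2.727 = 15.40 Ω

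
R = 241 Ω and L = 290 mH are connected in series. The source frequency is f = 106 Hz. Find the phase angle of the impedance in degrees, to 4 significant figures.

ω = 2πf = 666.0 rad/s
X_L = ωL = 193.1 Ω
Z = 241.0 + j193.1 Ω
|Z| = √(241.0² + 193.1²) = 308.8 Ω
∠Z = arctan(193.1/241.0) = 38.71°

38.71°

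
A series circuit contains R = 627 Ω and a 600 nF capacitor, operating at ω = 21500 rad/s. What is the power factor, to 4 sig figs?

0.9924

X_C = 1/(ωC) = 77.52 Ω
Z = 627.0 − j77.52 Ω
|Z| = √(627.0² + 77.52²) = 631.8 Ω
∠Z = arctan(-77.52/627.0) = -7.048°
cos φ = cos(-7.048°) = 0.9924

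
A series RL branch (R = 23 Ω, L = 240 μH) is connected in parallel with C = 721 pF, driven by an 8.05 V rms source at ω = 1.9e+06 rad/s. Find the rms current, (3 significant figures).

6.64 mA

X_L = ωL = 456 Ω
X_C = 1/(ωC) = 730 Ω
Branch 1 (R+jX_L): Z₁ = 23.0 + j456 Ω, |Z₁| = 457 Ω
Branch 2 (−jX_C): Z₂ = −j730 Ω
Parallel: Z = Z₁Z₂/(Z₁+Z₂), |Z| = 1210 Ω, ∠Z = 82.3°
I = V/|Z| = 8.05/1210 = 6.64 mA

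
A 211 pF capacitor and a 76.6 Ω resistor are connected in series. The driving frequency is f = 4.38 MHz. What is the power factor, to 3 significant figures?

ω = 2πf = 2.752e+07 rad/s
X_C = 1/(ωC) = 172 Ω
Z = 76.6 − j172 Ω
|Z| = √(76.6² + 172²) = 188 Ω
∠Z = arctan(-172/76.6) = -66.0°
cos φ = cos(-66.0°) = 0.406

0.406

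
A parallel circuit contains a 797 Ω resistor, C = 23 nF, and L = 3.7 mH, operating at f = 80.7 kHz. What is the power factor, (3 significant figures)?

ω = 2πf = 507100 rad/s
X_L = ωL = 1880 Ω
X_C = 1/(ωC) = 85.7 Ω
Parallel: admittances add. Y = 1/R + 1/(jωL) + jωC
Y = (0.00125 + j0.0111) S
|Y| = 0.0112 S → |Z| = 1/|Y| = 89.3 Ω, ∠Z = −∠Y = -83.6°
cos φ = cos(-83.6°) = 0.112

0.112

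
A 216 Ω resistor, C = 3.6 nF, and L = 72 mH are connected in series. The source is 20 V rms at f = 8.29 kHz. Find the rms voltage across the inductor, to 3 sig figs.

ω = 2πf = 52090 rad/s
X_L = ωL = 3750 Ω
X_C = 1/(ωC) = 5330 Ω
Net reactance X = X_L − X_C = -1580 Ω
Z = 216 − j1580 Ω
|Z| = √(216² + 1580²) = 1600 Ω
I = V/|Z| = 12.5 mA
V_L = I·|Z_L| = 0.0125 × 3750 = 47.0 V

47.0 V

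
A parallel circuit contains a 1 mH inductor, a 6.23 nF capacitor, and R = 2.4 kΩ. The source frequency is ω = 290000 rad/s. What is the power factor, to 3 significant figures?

0.246

X_L = ωL = 290 Ω
X_C = 1/(ωC) = 553 Ω
Parallel: admittances add. Y = 1/R + 1/(jωL) + jωC
Y = (0.000417 − j0.00164) S
|Y| = 0.00169 S → |Z| = 1/|Y| = 590 Ω, ∠Z = −∠Y = 75.8°
cos φ = cos(75.8°) = 0.246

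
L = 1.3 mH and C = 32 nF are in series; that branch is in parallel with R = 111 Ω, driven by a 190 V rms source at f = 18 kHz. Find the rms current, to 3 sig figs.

2.26 A

ω = 2πf = 113100 rad/s
X_L = ωL = 147 Ω
X_C = 1/(ωC) = 276 Ω
Branch 1: Z₁ = R = 111 Ω
Branch 2 (series LC): Z₂ = j(X_L − X_C) = −j129 Ω
Parallel: Z = Z₁Z₂/(Z₁+Z₂), |Z| = 84.2 Ω, ∠Z = -40.6°
I = V/|Z| = 190/84.2 = 2.26 A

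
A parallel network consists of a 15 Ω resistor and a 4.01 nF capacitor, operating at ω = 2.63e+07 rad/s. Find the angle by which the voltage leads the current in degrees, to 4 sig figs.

-57.70°

X_C = 1/(ωC) = 9.482 Ω
Parallel: admittances add. Y = 1/R + jωC
Y = (0.06667 + j0.1055) S
|Y| = 0.1248 S → |Z| = 1/|Y| = 8.015 Ω, ∠Z = −∠Y = -57.70°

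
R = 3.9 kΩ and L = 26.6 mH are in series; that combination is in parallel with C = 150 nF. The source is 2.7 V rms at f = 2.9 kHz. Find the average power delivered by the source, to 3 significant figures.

ω = 2πf = 18220 rad/s
X_L = ωL = 485 Ω
X_C = 1/(ωC) = 366 Ω
Branch 1 (R+jX_L): Z₁ = 3900 + j485 Ω, |Z₁| = 3930 Ω
Branch 2 (−jX_C): Z₂ = −j366 Ω
Parallel: Z = Z₁Z₂/(Z₁+Z₂), |Z| = 369 Ω, ∠Z = -84.7°
I = V/|Z| = 7.33 mA
P = VI cos φ = 2.7 × 0.00733 × cos(-84.7°) = 1.84 mW

1.84 mW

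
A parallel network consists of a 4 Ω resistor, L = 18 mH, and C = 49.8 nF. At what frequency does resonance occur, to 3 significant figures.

ω₀ = 1/√(LC) = 1/√(0.018 × 4.98e-08) = 33400 rad/s
f₀ = ω₀/(2π) = 5.32 kHz

5.32 kHz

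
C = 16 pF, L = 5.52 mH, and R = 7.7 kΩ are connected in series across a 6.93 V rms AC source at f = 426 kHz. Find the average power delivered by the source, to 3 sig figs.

2.78 mW

ω = 2πf = 2.677e+06 rad/s
X_L = ωL = 14800 Ω
X_C = 1/(ωC) = 23400 Ω
Net reactance X = X_L − X_C = -8580 Ω
Z = 7700 − j8580 Ω
|Z| = √(7700² + 8580²) = 11500 Ω
∠Z = arctan(-8580/7700) = -48.1°
I = V/|Z| = 601 μA
P = VI cos φ = 6.93 × 0.000601 × cos(-48.1°) = 2.78 mW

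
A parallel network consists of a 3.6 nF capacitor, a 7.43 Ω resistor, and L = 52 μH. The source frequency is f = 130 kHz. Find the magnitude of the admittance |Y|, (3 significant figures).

ω = 2πf = 816800 rad/s
X_L = ωL = 42.5 Ω
X_C = 1/(ωC) = 340 Ω
Parallel: admittances add. Y = 1/R + 1/(jωL) + jωC
Y = (0.135 − j0.0206) S
|Y| = 0.136 S → |Z| = 1/|Y| = 7.34 Ω, ∠Z = −∠Y = 8.70°

136 mS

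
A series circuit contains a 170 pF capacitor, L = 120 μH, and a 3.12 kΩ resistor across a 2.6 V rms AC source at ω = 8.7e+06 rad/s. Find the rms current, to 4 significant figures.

827.6 μA

X_L = ωL = 1044 Ω
X_C = 1/(ωC) = 676.1 Ω
Net reactance X = X_L − X_C = 367.9 Ω
Z = 3120 + j367.9 Ω
|Z| = √(3120² + 367.9²) = 3142 Ω
I = V/|Z| = 2.6/3142 = 827.6 μA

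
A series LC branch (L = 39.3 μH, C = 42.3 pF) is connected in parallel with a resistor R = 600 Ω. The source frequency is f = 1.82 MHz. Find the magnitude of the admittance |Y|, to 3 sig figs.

1.78 mS

ω = 2πf = 1.144e+07 rad/s
X_L = ωL = 449 Ω
X_C = 1/(ωC) = 2070 Ω
Branch 1: Z₁ = R = 600 Ω
Branch 2 (series LC): Z₂ = j(X_L − X_C) = −j1620 Ω
Parallel: Z = Z₁Z₂/(Z₁+Z₂), |Z| = 563 Ω, ∠Z = -20.3°
|Y| = 1/|Z| = 1.78 mS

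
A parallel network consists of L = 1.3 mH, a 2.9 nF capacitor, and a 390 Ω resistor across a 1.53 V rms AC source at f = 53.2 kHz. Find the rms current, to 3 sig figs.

4.42 mA

ω = 2πf = 334300 rad/s
X_L = ωL = 435 Ω
X_C = 1/(ωC) = 1030 Ω
Parallel: admittances add. Y = 1/R + 1/(jωL) + jωC
Y = (0.00256 − j0.00133) S
|Y| = 0.00289 S → |Z| = 1/|Y| = 346 Ω, ∠Z = −∠Y = 27.4°
I = V/|Z| = 1.53/346 = 4.42 mA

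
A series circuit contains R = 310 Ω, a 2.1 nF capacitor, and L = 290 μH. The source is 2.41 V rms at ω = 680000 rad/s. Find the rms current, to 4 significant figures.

4.078 mA

X_L = ωL = 197.2 Ω
X_C = 1/(ωC) = 700.3 Ω
Net reactance X = X_L − X_C = -503.1 Ω
Z = 310.0 − j503.1 Ω
|Z| = √(310.0² + 503.1²) = 590.9 Ω
I = V/|Z| = 2.41/590.9 = 4.078 mA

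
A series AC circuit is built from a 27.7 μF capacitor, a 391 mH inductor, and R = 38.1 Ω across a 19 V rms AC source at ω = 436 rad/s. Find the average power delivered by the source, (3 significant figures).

X_L = ωL = 170 Ω
X_C = 1/(ωC) = 82.8 Ω
Net reactance X = X_L − X_C = 87.7 Ω
Z = 38.1 + j87.7 Ω
|Z| = √(38.1² + 87.7²) = 95.6 Ω
∠Z = arctan(87.7/38.1) = 66.5°
I = V/|Z| = 199 mA
P = VI cos φ = 19 × 0.199 × cos(66.5°) = 1.51 W

1.51 W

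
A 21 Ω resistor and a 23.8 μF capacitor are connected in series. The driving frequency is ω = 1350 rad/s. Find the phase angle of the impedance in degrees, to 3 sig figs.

X_C = 1/(ωC) = 31.1 Ω
Z = 21.0 − j31.1 Ω
|Z| = √(21.0² + 31.1²) = 37.5 Ω
∠Z = arctan(-31.1/21.0) = -56.0°

-56.0°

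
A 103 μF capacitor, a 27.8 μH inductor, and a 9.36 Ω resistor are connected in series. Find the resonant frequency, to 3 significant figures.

ω₀ = 1/√(LC) = 1/√(2.78e-05 × 0.000103) = 18690 rad/s
f₀ = ω₀/(2π) = 2.97 kHz

2.97 kHz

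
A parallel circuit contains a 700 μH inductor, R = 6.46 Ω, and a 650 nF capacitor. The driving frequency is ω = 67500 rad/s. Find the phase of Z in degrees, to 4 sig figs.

-8.346°

X_L = ωL = 47.25 Ω
X_C = 1/(ωC) = 22.79 Ω
Parallel: admittances add. Y = 1/R + 1/(jωL) + jωC
Y = (0.1548 + j0.02271) S
|Y| = 0.1565 S → |Z| = 1/|Y| = 6.392 Ω, ∠Z = −∠Y = -8.346°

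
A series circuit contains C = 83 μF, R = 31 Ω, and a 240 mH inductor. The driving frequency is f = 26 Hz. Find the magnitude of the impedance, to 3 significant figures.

46.4 Ω

ω = 2πf = 163.4 rad/s
X_L = ωL = 39.2 Ω
X_C = 1/(ωC) = 73.8 Ω
Net reactance X = X_L − X_C = -34.5 Ω
Z = 31.0 − j34.5 Ω
|Z| = √(31.0² + 34.5²) = 46.4 Ω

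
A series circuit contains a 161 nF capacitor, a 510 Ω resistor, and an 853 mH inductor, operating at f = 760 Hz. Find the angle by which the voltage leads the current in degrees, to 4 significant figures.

79.58°

ω = 2πf = 4775 rad/s
X_L = ωL = 4073 Ω
X_C = 1/(ωC) = 1301 Ω
Net reactance X = X_L − X_C = 2773 Ω
Z = 510.0 + j2773 Ω
|Z| = √(510.0² + 2773²) = 2819 Ω
∠Z = arctan(2773/510.0) = 79.58°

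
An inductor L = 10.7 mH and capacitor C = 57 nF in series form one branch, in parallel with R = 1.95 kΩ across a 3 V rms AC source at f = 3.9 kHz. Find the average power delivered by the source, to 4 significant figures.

ω = 2πf = 24500 rad/s
X_L = ωL = 262.2 Ω
X_C = 1/(ωC) = 715.9 Ω
Branch 1: Z₁ = R = 1950 Ω
Branch 2 (series LC): Z₂ = j(X_L − X_C) = −j453.7 Ω
Parallel: Z = Z₁Z₂/(Z₁+Z₂), |Z| = 441.9 Ω, ∠Z = -76.90°
I = V/|Z| = 6.788 mA
P = VI cos φ = 3 × 0.006788 × cos(-76.90°) = 4.615 mW

4.615 mW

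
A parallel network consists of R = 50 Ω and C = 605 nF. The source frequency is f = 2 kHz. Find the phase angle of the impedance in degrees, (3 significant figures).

ω = 2πf = 12570 rad/s
X_C = 1/(ωC) = 132 Ω
Parallel: admittances add. Y = 1/R + jωC
Y = (0.0200 + j0.00760) S
|Y| = 0.0214 S → |Z| = 1/|Y| = 46.7 Ω, ∠Z = −∠Y = -20.8°

-20.8°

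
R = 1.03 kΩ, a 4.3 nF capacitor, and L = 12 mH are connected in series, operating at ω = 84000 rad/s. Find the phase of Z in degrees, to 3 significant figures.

-59.7°

X_L = ωL = 1010 Ω
X_C = 1/(ωC) = 2770 Ω
Net reactance X = X_L − X_C = -1760 Ω
Z = 1030 − j1760 Ω
|Z| = √(1030² + 1760²) = 2040 Ω
∠Z = arctan(-1760/1030) = -59.7°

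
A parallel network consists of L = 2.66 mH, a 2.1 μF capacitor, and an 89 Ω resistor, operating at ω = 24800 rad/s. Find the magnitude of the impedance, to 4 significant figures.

X_L = ωL = 65.97 Ω
X_C = 1/(ωC) = 19.20 Ω
Parallel: admittances add. Y = 1/R + 1/(jωL) + jωC
Y = (0.01124 + j0.03692) S
|Y| = 0.03859 S → |Z| = 1/|Y| = 25.91 Ω, ∠Z = −∠Y = -73.07°

25.91 Ω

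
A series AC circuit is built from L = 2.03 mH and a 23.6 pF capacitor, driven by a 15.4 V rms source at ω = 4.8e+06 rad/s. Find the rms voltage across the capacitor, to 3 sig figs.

X_L = ωL = 9740 Ω
X_C = 1/(ωC) = 8830 Ω
Net reactance X = X_L − X_C = 916 Ω
Z = j916 Ω
|Z| = √(0² + 916²) = 916 Ω
I = V/|Z| = 16.8 mA
V_C = I·|Z_C| = 0.0168 × 8830 = 148 V

148 V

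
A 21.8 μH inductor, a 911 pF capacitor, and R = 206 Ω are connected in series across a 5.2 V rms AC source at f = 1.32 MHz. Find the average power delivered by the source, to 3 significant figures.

ω = 2πf = 8.294e+06 rad/s
X_L = ωL = 181 Ω
X_C = 1/(ωC) = 132 Ω
Net reactance X = X_L − X_C = 48.5 Ω
Z = 206 + j48.5 Ω
|Z| = √(206² + 48.5²) = 212 Ω
∠Z = arctan(48.5/206) = 13.2°
I = V/|Z| = 24.6 mA
P = VI cos φ = 5.2 × 0.0246 × cos(13.2°) = 124 mW

124 mW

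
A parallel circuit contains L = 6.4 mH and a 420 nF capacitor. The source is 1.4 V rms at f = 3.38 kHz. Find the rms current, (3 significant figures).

ω = 2πf = 21240 rad/s
X_L = ωL = 136 Ω
X_C = 1/(ωC) = 112 Ω
Parallel: admittances add. Y = 1/(jωL) + jωC
Y = (0 + j0.00156) S
|Y| = 0.00156 S → |Z| = 1/|Y| = 640 Ω, ∠Z = −∠Y = -90.0°
I = V/|Z| = 1.4/640 = 2.19 mA

2.19 mA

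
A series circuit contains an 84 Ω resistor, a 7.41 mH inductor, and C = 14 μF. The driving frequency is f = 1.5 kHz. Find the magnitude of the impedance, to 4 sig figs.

104.6 Ω

ω = 2πf = 9425 rad/s
X_L = ωL = 69.84 Ω
X_C = 1/(ωC) = 7.579 Ω
Net reactance X = X_L − X_C = 62.26 Ω
Z = 84.00 + j62.26 Ω
|Z| = √(84.00² + 62.26²) = 104.6 Ω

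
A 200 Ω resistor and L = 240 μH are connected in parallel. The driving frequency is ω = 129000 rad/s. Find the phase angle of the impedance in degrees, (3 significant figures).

81.2°

X_L = ωL = 31.0 Ω
Parallel: admittances add. Y = 1/R + 1/(jωL)
Y = (0.00500 − j0.0323) S
|Y| = 0.0327 S → |Z| = 1/|Y| = 30.6 Ω, ∠Z = −∠Y = 81.2°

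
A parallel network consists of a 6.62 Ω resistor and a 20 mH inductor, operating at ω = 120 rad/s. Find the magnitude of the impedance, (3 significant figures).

X_L = ωL = 2.40 Ω
Parallel: admittances add. Y = 1/R + 1/(jωL)
Y = (0.151 − j0.417) S
|Y| = 0.443 S → |Z| = 1/|Y| = 2.26 Ω, ∠Z = −∠Y = 70.1°

2.26 Ω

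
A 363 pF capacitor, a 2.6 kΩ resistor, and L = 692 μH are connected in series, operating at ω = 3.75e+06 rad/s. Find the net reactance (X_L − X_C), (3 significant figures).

1860 Ω

X_L = ωL = 2600 Ω
X_C = 1/(ωC) = 735 Ω
X = 2600 − 735 = 1860 Ω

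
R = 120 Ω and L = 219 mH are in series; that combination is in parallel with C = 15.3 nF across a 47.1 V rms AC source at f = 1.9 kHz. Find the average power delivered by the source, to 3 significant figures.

ω = 2πf = 11940 rad/s
X_L = ωL = 2610 Ω
X_C = 1/(ωC) = 5470 Ω
Branch 1 (R+jX_L): Z₁ = 120 + j2610 Ω, |Z₁| = 2620 Ω
Branch 2 (−jX_C): Z₂ = −j5470 Ω
Parallel: Z = Z₁Z₂/(Z₁+Z₂), |Z| = 5000 Ω, ∠Z = 85.0°
I = V/|Z| = 9.41 mA
P = VI cos φ = 47.1 × 0.00941 × cos(85.0°) = 38.9 mW

38.9 mW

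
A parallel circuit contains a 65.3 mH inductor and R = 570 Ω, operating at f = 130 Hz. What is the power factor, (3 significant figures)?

ω = 2πf = 816.8 rad/s
X_L = ωL = 53.3 Ω
Parallel: admittances add. Y = 1/R + 1/(jωL)
Y = (0.00175 − j0.0187) S
|Y| = 0.0188 S → |Z| = 1/|Y| = 53.1 Ω, ∠Z = −∠Y = 84.7°
cos φ = cos(84.7°) = 0.0932

0.0932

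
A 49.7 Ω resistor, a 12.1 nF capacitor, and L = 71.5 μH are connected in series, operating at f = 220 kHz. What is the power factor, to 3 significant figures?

0.786

ω = 2πf = 1.382e+06 rad/s
X_L = ωL = 98.8 Ω
X_C = 1/(ωC) = 59.8 Ω
Net reactance X = X_L − X_C = 39.0 Ω
Z = 49.7 + j39.0 Ω
|Z| = √(49.7² + 39.0²) = 63.2 Ω
∠Z = arctan(39.0/49.7) = 38.2°
cos φ = cos(38.2°) = 0.786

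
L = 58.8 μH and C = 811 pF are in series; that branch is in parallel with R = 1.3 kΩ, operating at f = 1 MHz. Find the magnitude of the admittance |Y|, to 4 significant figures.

5.824 mS

ω = 2πf = 6.283e+06 rad/s
X_L = ωL = 369.5 Ω
X_C = 1/(ωC) = 196.2 Ω
Branch 1: Z₁ = R = 1300 Ω
Branch 2 (series LC): Z₂ = j(X_L − X_C) = j173.2 Ω
Parallel: Z = Z₁Z₂/(Z₁+Z₂), |Z| = 171.7 Ω, ∠Z = 82.41°
|Y| = 1/|Z| = 5.824 mS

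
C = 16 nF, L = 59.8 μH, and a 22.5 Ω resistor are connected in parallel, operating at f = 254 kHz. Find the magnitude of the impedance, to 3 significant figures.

21.3 Ω

ω = 2πf = 1.596e+06 rad/s
X_L = ωL = 95.4 Ω
X_C = 1/(ωC) = 39.2 Ω
Parallel: admittances add. Y = 1/R + 1/(jωL) + jωC
Y = (0.0444 + j0.0151) S
|Y| = 0.0469 S → |Z| = 1/|Y| = 21.3 Ω, ∠Z = −∠Y = -18.7°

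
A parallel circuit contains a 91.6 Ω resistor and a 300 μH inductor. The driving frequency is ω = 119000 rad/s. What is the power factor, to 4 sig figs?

X_L = ωL = 35.70 Ω
Parallel: admittances add. Y = 1/R + 1/(jωL)
Y = (0.01092 − j0.02801) S
|Y| = 0.03006 S → |Z| = 1/|Y| = 33.26 Ω, ∠Z = −∠Y = 68.71°
cos φ = cos(68.71°) = 0.3631

0.3631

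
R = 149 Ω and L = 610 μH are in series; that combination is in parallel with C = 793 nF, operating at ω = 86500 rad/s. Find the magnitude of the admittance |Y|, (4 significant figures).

X_L = ωL = 52.77 Ω
X_C = 1/(ωC) = 14.58 Ω
Branch 1 (R+jX_L): Z₁ = 149.0 + j52.77 Ω, |Z₁| = 158.1 Ω
Branch 2 (−jX_C): Z₂ = −j14.58 Ω
Parallel: Z = Z₁Z₂/(Z₁+Z₂), |Z| = 14.98 Ω, ∠Z = -84.87°
|Y| = 1/|Z| = 66.75 mS

66.75 mS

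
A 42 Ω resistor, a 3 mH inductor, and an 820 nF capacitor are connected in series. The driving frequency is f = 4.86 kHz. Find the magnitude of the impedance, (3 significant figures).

66.6 Ω

ω = 2πf = 30540 rad/s
X_L = ωL = 91.6 Ω
X_C = 1/(ωC) = 39.9 Ω
Net reactance X = X_L − X_C = 51.7 Ω
Z = 42.0 + j51.7 Ω
|Z| = √(42.0² + 51.7²) = 66.6 Ω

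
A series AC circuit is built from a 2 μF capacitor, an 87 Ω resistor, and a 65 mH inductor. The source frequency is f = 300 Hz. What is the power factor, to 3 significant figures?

ω = 2πf = 1885 rad/s
X_L = ωL = 123 Ω
X_C = 1/(ωC) = 265 Ω
Net reactance X = X_L − X_C = -143 Ω
Z = 87.0 − j143 Ω
|Z| = √(87.0² + 143²) = 167 Ω
∠Z = arctan(-143/87.0) = -58.6°
cos φ = cos(-58.6°) = 0.520

0.520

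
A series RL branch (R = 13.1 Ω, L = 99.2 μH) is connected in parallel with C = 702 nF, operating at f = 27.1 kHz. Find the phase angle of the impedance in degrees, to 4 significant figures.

-70.85°

ω = 2πf = 170300 rad/s
X_L = ωL = 16.89 Ω
X_C = 1/(ωC) = 8.366 Ω
Branch 1 (R+jX_L): Z₁ = 13.10 + j16.89 Ω, |Z₁| = 21.38 Ω
Branch 2 (−jX_C): Z₂ = −j8.366 Ω
Parallel: Z = Z₁Z₂/(Z₁+Z₂), |Z| = 11.44 Ω, ∠Z = -70.85°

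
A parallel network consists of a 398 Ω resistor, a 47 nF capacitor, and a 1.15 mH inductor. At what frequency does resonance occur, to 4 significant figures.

ω₀ = 1/√(LC) = 1/√(0.00115 × 4.7e-08) = 136000 rad/s
f₀ = ω₀/(2π) = 21.65 kHz

21.65 kHz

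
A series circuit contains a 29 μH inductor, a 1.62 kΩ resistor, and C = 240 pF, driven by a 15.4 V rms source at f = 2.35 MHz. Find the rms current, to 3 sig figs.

ω = 2πf = 1.477e+07 rad/s
X_L = ωL = 428 Ω
X_C = 1/(ωC) = 282 Ω
Net reactance X = X_L − X_C = 146 Ω
Z = 1620 + j146 Ω
|Z| = √(1620² + 146²) = 1630 Ω
I = V/|Z| = 15.4/1630 = 9.47 mA

9.47 mA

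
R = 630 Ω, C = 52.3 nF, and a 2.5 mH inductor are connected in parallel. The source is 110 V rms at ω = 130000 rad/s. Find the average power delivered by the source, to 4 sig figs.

19.21 W

X_L = ωL = 325.0 Ω
X_C = 1/(ωC) = 147.1 Ω
Parallel: admittances add. Y = 1/R + 1/(jωL) + jωC
Y = (0.001587 + j0.003722) S
|Y| = 0.004046 S → |Z| = 1/|Y| = 247.1 Ω, ∠Z = −∠Y = -66.90°
I = V/|Z| = 445.1 mA
P = VI cos φ = 110 × 0.4451 × cos(-66.90°) = 19.21 W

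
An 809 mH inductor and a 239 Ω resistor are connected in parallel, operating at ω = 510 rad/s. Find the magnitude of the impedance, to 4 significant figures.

X_L = ωL = 412.6 Ω
Parallel: admittances add. Y = 1/R + 1/(jωL)
Y = (0.004184 − j0.002424) S
|Y| = 0.004835 S → |Z| = 1/|Y| = 206.8 Ω, ∠Z = −∠Y = 30.08°

206.8 Ω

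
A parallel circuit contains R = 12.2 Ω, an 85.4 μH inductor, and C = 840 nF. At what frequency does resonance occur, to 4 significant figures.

ω₀ = 1/√(LC) = 1/√(8.54e-05 × 8.4e-07) = 118100 rad/s
f₀ = ω₀/(2π) = 18.79 kHz

18.79 kHz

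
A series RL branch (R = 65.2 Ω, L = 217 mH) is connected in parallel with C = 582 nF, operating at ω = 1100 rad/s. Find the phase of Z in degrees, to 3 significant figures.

71.9°

X_L = ωL = 239 Ω
X_C = 1/(ωC) = 1560 Ω
Branch 1 (R+jX_L): Z₁ = 65.2 + j239 Ω, |Z₁| = 247 Ω
Branch 2 (−jX_C): Z₂ = −j1560 Ω
Parallel: Z = Z₁Z₂/(Z₁+Z₂), |Z| = 292 Ω, ∠Z = 71.9°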